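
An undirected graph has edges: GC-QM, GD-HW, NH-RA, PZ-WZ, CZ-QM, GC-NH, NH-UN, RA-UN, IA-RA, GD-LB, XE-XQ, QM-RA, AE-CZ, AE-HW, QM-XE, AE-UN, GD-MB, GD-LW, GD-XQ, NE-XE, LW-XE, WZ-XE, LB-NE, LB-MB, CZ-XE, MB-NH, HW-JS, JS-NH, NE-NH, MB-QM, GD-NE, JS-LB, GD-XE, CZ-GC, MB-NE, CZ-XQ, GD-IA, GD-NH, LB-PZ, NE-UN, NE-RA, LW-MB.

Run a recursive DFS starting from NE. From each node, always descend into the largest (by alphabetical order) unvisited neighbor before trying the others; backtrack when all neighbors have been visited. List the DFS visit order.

NE → XE → XQ → GD → NH → UN → RA → QM → MB → LW → LB → PZ → WZ → JS → HW → AE → CZ → GC → IA

Visit NE
NE → XE
XE → XQ
XQ → GD
GD → NH
NH → UN
UN → RA
RA → QM
QM → MB
MB → LW
MB → LB
LB → PZ
PZ → WZ
LB → JS
JS → HW
HW → AE
AE → CZ
CZ → GC
RA → IA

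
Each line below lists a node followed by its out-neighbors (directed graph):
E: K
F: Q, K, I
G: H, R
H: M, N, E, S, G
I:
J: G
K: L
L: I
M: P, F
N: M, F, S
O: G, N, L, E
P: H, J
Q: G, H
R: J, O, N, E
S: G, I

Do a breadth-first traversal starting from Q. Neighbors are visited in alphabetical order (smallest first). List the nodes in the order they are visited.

Visit Q; enqueue G, H → queue [G, H]
Visit G; enqueue R → queue [H, R]
Visit H; enqueue E, M, N, S → queue [R, E, M, N, S]
Visit R; enqueue J, O → queue [E, M, N, S, J, O]
Visit E; enqueue K → queue [M, N, S, J, O, K]
Visit M; enqueue F, P → queue [N, S, J, O, K, F, P]
Visit N → queue [S, J, O, K, F, P]
Visit S; enqueue I → queue [J, O, K, F, P, I]
Visit J → queue [O, K, F, P, I]
Visit O; enqueue L → queue [K, F, P, I, L]
Visit K → queue [F, P, I, L]
Visit F → queue [P, I, L]
Visit P → queue [I, L]
Visit I → queue [L]
Visit L → queue []

Q → G → H → R → E → M → N → S → J → O → K → F → P → I → L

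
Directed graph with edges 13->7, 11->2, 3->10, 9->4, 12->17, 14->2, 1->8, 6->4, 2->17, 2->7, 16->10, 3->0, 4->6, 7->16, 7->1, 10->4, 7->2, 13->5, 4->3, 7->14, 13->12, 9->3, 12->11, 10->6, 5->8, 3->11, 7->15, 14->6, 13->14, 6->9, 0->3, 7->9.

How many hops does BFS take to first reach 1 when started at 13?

2

Level 0: 13
Level 1: 5, 7, 12, 14
Level 2: 1, 2, 6, 8, 9, 11, 15, 16, 17
Level 3: 3, 4, 10
Level 4: 0
1 first appears at level 2.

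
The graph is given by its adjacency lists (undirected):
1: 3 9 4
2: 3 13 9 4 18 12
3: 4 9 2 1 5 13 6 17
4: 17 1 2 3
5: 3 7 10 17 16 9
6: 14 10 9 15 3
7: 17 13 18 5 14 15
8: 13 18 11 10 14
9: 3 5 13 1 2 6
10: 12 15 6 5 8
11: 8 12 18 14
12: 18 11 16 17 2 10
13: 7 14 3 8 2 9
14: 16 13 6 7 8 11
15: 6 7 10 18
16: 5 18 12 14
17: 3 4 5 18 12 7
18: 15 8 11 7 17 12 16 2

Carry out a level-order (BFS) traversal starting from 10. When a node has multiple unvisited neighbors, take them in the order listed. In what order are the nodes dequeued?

10 12 15 6 5 8 18 11 16 17 2 7 14 9 3 13 4 1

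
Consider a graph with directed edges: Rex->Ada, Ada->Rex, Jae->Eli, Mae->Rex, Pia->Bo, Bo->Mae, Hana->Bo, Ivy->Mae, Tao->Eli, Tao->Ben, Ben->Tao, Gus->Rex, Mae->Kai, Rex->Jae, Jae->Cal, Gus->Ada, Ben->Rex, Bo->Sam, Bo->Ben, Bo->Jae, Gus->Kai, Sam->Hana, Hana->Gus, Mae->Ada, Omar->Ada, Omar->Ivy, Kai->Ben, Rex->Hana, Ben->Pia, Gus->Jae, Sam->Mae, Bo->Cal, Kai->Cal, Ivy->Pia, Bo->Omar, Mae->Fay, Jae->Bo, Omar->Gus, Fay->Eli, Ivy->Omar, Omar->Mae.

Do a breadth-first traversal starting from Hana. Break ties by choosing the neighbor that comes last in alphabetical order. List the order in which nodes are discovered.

Visit Hana; enqueue Gus, Bo → queue [Gus, Bo]
Visit Gus; enqueue Rex, Kai, Jae, Ada → queue [Bo, Rex, Kai, Jae, Ada]
Visit Bo; enqueue Sam, Omar, Mae, Cal, Ben → queue [Rex, Kai, Jae, Ada, Sam, Omar, Mae, Cal, Ben]
Visit Rex → queue [Kai, Jae, Ada, Sam, Omar, Mae, Cal, Ben]
Visit Kai → queue [Jae, Ada, Sam, Omar, Mae, Cal, Ben]
Visit Jae; enqueue Eli → queue [Ada, Sam, Omar, Mae, Cal, Ben, Eli]
Visit Ada → queue [Sam, Omar, Mae, Cal, Ben, Eli]
Visit Sam → queue [Omar, Mae, Cal, Ben, Eli]
Visit Omar; enqueue Ivy → queue [Mae, Cal, Ben, Eli, Ivy]
Visit Mae; enqueue Fay → queue [Cal, Ben, Eli, Ivy, Fay]
Visit Cal → queue [Ben, Eli, Ivy, Fay]
Visit Ben; enqueue Tao, Pia → queue [Eli, Ivy, Fay, Tao, Pia]
Visit Eli → queue [Ivy, Fay, Tao, Pia]
Visit Ivy → queue [Fay, Tao, Pia]
Visit Fay → queue [Tao, Pia]
Visit Tao → queue [Pia]
Visit Pia → queue []

Hana → Gus → Bo → Rex → Kai → Jae → Ada → Sam → Omar → Mae → Cal → Ben → Eli → Ivy → Fay → Tao → Pia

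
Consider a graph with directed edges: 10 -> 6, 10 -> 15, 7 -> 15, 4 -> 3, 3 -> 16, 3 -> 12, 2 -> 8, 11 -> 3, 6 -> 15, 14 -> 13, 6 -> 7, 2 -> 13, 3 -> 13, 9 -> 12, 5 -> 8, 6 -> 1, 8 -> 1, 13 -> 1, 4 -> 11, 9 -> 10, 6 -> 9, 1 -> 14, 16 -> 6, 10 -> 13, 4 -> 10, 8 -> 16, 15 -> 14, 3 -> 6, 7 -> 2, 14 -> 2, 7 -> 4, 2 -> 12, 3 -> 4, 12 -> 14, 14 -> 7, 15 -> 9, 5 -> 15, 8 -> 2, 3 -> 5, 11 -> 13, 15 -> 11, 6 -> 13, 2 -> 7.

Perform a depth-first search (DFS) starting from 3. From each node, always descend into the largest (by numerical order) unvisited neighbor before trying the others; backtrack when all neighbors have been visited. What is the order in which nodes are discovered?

3, 16, 6, 15, 14, 13, 1, 7, 4, 11, 10, 2, 12, 8, 9, 5

Visit 3
3 → 16
16 → 6
6 → 15
15 → 14
14 → 13
13 → 1
14 → 7
7 → 4
4 → 11
4 → 10
7 → 2
2 → 12
2 → 8
15 → 9
3 → 5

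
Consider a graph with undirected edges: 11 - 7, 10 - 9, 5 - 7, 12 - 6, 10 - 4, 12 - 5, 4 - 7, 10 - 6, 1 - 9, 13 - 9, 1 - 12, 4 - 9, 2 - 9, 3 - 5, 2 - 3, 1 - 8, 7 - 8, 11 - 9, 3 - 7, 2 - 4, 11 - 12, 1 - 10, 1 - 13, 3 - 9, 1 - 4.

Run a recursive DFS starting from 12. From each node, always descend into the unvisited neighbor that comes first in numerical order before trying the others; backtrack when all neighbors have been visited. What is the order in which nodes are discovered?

Visit 12
12 → 1
1 → 4
4 → 2
2 → 3
3 → 5
5 → 7
7 → 8
7 → 11
11 → 9
9 → 10
10 → 6
9 → 13

12 → 1 → 4 → 2 → 3 → 5 → 7 → 8 → 11 → 9 → 10 → 6 → 13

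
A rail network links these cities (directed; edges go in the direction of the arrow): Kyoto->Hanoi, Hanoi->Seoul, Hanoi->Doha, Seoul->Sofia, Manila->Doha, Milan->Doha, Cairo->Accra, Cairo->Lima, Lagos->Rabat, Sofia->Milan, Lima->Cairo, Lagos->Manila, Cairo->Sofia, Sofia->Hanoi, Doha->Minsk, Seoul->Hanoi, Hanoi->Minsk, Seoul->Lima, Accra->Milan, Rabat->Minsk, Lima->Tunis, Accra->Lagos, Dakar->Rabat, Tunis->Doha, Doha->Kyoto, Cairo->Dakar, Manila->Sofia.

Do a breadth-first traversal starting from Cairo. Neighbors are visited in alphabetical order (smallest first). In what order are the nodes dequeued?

Visit Cairo; enqueue Accra, Dakar, Lima, Sofia → queue [Accra, Dakar, Lima, Sofia]
Visit Accra; enqueue Lagos, Milan → queue [Dakar, Lima, Sofia, Lagos, Milan]
Visit Dakar; enqueue Rabat → queue [Lima, Sofia, Lagos, Milan, Rabat]
Visit Lima; enqueue Tunis → queue [Sofia, Lagos, Milan, Rabat, Tunis]
Visit Sofia; enqueue Hanoi → queue [Lagos, Milan, Rabat, Tunis, Hanoi]
Visit Lagos; enqueue Manila → queue [Milan, Rabat, Tunis, Hanoi, Manila]
Visit Milan; enqueue Doha → queue [Rabat, Tunis, Hanoi, Manila, Doha]
Visit Rabat; enqueue Minsk → queue [Tunis, Hanoi, Manila, Doha, Minsk]
Visit Tunis → queue [Hanoi, Manila, Doha, Minsk]
Visit Hanoi; enqueue Seoul → queue [Manila, Doha, Minsk, Seoul]
Visit Manila → queue [Doha, Minsk, Seoul]
Visit Doha; enqueue Kyoto → queue [Minsk, Seoul, Kyoto]
Visit Minsk → queue [Seoul, Kyoto]
Visit Seoul → queue [Kyoto]
Visit Kyoto → queue []

Cairo -> Accra -> Dakar -> Lima -> Sofia -> Lagos -> Milan -> Rabat -> Tunis -> Hanoi -> Manila -> Doha -> Minsk -> Seoul -> Kyoto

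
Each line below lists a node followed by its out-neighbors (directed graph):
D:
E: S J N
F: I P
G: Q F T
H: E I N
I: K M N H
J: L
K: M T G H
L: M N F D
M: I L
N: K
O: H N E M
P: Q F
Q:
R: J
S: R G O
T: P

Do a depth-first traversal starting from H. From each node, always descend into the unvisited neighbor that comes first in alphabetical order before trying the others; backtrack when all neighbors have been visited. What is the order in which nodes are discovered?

H → E → J → L → D → F → I → K → G → Q → T → P → M → N → S → O → R

Visit H
H → E
E → J
J → L
L → D
L → F
F → I
I → K
K → G
G → Q
G → T
T → P
K → M
I → N
E → S
S → O
S → R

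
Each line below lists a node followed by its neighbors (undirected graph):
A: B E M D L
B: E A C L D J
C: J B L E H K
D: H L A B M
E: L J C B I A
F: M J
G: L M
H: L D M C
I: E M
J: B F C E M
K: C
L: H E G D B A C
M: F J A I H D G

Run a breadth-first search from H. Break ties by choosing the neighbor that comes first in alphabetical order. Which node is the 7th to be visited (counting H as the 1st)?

Visit H; enqueue C, D, L, M → queue [C, D, L, M]
Visit C; enqueue B, E, J, K → queue [D, L, M, B, E, J, K]
Visit D; enqueue A → queue [L, M, B, E, J, K, A]
Visit L; enqueue G → queue [M, B, E, J, K, A, G]
Visit M; enqueue F, I → queue [B, E, J, K, A, G, F, I]
Visit B → queue [E, J, K, A, G, F, I]
Visit E → queue [J, K, A, G, F, I]
Visit J → queue [K, A, G, F, I]
Visit K → queue [A, G, F, I]
Visit A → queue [G, F, I]
Visit G → queue [F, I]
Visit F → queue [I]
Visit I → queue []

Visit order: H, C, D, L, M, B, E, J, K, A, G, F, I

E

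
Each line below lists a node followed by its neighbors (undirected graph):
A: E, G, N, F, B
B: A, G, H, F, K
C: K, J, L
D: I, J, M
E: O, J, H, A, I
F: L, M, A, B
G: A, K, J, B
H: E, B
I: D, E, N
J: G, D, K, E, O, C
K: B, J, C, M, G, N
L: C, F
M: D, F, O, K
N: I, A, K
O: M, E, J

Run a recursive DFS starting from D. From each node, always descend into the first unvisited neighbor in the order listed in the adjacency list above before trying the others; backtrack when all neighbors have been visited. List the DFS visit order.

D, I, E, O, M, F, L, C, K, B, A, G, J, N, H

Visit D
D → I
I → E
E → O
O → M
M → F
F → L
L → C
C → K
K → B
B → A
A → G
G → J
A → N
B → H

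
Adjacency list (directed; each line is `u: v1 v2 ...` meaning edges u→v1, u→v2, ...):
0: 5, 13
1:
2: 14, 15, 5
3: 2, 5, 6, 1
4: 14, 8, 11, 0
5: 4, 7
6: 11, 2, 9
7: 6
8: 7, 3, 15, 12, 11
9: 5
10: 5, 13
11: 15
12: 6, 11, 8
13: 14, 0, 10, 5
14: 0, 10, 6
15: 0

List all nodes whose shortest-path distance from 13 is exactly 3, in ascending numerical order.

2, 8, 9, 11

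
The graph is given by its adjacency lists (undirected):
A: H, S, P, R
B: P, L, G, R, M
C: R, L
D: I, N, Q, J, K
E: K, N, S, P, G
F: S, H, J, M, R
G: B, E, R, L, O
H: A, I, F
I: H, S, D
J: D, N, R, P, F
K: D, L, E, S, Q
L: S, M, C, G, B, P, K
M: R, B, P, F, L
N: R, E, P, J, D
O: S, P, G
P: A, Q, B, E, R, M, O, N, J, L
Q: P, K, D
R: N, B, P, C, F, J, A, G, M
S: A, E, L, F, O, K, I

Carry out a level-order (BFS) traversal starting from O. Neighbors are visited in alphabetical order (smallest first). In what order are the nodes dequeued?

Visit O; enqueue G, P, S → queue [G, P, S]
Visit G; enqueue B, E, L, R → queue [P, S, B, E, L, R]
Visit P; enqueue A, J, M, N, Q → queue [S, B, E, L, R, A, J, M, N, Q]
Visit S; enqueue F, I, K → queue [B, E, L, R, A, J, M, N, Q, F, I, K]
Visit B → queue [E, L, R, A, J, M, N, Q, F, I, K]
Visit E → queue [L, R, A, J, M, N, Q, F, I, K]
Visit L; enqueue C → queue [R, A, J, M, N, Q, F, I, K, C]
Visit R → queue [A, J, M, N, Q, F, I, K, C]
Visit A; enqueue H → queue [J, M, N, Q, F, I, K, C, H]
Visit J; enqueue D → queue [M, N, Q, F, I, K, C, H, D]
Visit M → queue [N, Q, F, I, K, C, H, D]
Visit N → queue [Q, F, I, K, C, H, D]
Visit Q → queue [F, I, K, C, H, D]
Visit F → queue [I, K, C, H, D]
Visit I → queue [K, C, H, D]
Visit K → queue [C, H, D]
Visit C → queue [H, D]
Visit H → queue [D]
Visit D → queue []

O, G, P, S, B, E, L, R, A, J, M, N, Q, F, I, K, C, H, D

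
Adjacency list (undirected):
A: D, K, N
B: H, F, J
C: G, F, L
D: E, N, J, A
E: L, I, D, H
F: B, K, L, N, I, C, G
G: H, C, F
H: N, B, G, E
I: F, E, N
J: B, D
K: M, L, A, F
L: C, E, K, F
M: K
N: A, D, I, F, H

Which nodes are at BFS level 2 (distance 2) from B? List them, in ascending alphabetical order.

Level 0: B
Level 1: F, H, J
Level 2: C, D, E, G, I, K, L, N
Level 3: A, M

C, D, E, G, I, K, L, N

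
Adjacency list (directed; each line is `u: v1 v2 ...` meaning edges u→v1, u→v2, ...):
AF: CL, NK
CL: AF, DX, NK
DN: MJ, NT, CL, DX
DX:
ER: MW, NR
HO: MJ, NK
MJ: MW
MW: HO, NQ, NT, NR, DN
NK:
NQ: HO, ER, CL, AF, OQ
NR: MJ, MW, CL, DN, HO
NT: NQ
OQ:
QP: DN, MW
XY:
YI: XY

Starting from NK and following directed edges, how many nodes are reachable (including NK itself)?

1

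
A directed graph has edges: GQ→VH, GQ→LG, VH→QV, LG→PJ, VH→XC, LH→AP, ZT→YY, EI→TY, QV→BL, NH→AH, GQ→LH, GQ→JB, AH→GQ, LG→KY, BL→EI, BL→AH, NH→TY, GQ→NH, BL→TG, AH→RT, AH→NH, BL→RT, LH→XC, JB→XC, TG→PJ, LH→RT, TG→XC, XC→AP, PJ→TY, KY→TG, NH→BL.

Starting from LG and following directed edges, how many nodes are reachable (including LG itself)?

7

BFS from LG visits: LG, KY, PJ, TG, TY, XC, AP
Reachable nodes: 7 of 19 total.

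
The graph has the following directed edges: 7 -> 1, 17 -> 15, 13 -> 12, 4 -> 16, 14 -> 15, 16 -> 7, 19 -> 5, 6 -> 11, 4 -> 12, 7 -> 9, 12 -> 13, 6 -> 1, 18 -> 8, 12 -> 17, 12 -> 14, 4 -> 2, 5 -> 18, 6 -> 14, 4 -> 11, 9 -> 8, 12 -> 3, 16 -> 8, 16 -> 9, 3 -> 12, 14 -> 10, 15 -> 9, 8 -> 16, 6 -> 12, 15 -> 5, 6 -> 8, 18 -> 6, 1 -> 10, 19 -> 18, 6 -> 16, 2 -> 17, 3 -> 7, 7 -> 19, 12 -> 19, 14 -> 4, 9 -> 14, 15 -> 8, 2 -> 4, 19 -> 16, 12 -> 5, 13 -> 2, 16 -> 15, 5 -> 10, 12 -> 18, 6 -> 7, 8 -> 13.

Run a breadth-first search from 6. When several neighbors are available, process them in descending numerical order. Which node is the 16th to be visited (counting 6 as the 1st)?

13

Visit 6; enqueue 16, 14, 12, 11, 8, 7, 1 → queue [16, 14, 12, 11, 8, 7, 1]
Visit 16; enqueue 15, 9 → queue [14, 12, 11, 8, 7, 1, 15, 9]
Visit 14; enqueue 10, 4 → queue [12, 11, 8, 7, 1, 15, 9, 10, 4]
Visit 12; enqueue 19, 18, 17, 13, 5, 3 → queue [11, 8, 7, 1, 15, 9, 10, 4, 19, 18, 17, 13, 5, 3]
Visit 11 → queue [8, 7, 1, 15, 9, 10, 4, 19, 18, 17, 13, 5, 3]
Visit 8 → queue [7, 1, 15, 9, 10, 4, 19, 18, 17, 13, 5, 3]
Visit 7 → queue [1, 15, 9, 10, 4, 19, 18, 17, 13, 5, 3]
Visit 1 → queue [15, 9, 10, 4, 19, 18, 17, 13, 5, 3]
Visit 15 → queue [9, 10, 4, 19, 18, 17, 13, 5, 3]
Visit 9 → queue [10, 4, 19, 18, 17, 13, 5, 3]
Visit 10 → queue [4, 19, 18, 17, 13, 5, 3]
Visit 4; enqueue 2 → queue [19, 18, 17, 13, 5, 3, 2]
Visit 19 → queue [18, 17, 13, 5, 3, 2]
Visit 18 → queue [17, 13, 5, 3, 2]
Visit 17 → queue [13, 5, 3, 2]
Visit 13 → queue [5, 3, 2]
Visit 5 → queue [3, 2]
Visit 3 → queue [2]
Visit 2 → queue []

Visit order: 6, 16, 14, 12, 11, 8, 7, 1, 15, 9, 10, 4, 19, 18, 17, 13, 5, 3, 2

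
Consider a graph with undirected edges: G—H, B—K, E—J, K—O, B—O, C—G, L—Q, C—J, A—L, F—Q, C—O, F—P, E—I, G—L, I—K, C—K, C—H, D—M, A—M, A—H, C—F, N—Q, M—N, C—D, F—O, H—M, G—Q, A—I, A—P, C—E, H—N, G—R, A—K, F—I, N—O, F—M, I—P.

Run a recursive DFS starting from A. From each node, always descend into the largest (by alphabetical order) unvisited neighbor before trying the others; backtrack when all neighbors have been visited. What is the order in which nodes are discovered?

Visit A
A → P
P → I
I → K
K → O
O → N
N → Q
Q → L
L → G
G → R
G → H
H → M
M → F
F → C
C → J
J → E
C → D
O → B

A P I K O N Q L G R H M F C J E D B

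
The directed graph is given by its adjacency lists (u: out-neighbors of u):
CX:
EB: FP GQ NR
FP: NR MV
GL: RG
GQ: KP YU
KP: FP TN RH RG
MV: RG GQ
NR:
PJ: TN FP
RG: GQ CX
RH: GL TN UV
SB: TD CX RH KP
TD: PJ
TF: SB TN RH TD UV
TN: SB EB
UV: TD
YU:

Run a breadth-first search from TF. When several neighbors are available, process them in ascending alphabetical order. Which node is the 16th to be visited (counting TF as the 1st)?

Visit TF; enqueue RH, SB, TD, TN, UV → queue [RH, SB, TD, TN, UV]
Visit RH; enqueue GL → queue [SB, TD, TN, UV, GL]
Visit SB; enqueue CX, KP → queue [TD, TN, UV, GL, CX, KP]
Visit TD; enqueue PJ → queue [TN, UV, GL, CX, KP, PJ]
Visit TN; enqueue EB → queue [UV, GL, CX, KP, PJ, EB]
Visit UV → queue [GL, CX, KP, PJ, EB]
Visit GL; enqueue RG → queue [CX, KP, PJ, EB, RG]
Visit CX → queue [KP, PJ, EB, RG]
Visit KP; enqueue FP → queue [PJ, EB, RG, FP]
Visit PJ → queue [EB, RG, FP]
Visit EB; enqueue GQ, NR → queue [RG, FP, GQ, NR]
Visit RG → queue [FP, GQ, NR]
Visit FP; enqueue MV → queue [GQ, NR, MV]
Visit GQ; enqueue YU → queue [NR, MV, YU]
Visit NR → queue [MV, YU]
Visit MV → queue [YU]
Visit YU → queue []

Visit order: TF, RH, SB, TD, TN, UV, GL, CX, KP, PJ, EB, RG, FP, GQ, NR, MV, YU

MV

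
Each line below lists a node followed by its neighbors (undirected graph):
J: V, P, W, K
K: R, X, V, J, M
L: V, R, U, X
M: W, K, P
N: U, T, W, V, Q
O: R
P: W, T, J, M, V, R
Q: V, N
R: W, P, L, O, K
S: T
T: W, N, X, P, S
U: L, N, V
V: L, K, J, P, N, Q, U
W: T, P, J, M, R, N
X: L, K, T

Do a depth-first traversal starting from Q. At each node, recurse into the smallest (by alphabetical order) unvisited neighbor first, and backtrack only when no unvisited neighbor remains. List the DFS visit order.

Q, N, T, P, J, K, M, W, R, L, U, V, X, O, S

Visit Q
Q → N
N → T
T → P
P → J
J → K
K → M
M → W
W → R
R → L
L → U
U → V
L → X
R → O
T → S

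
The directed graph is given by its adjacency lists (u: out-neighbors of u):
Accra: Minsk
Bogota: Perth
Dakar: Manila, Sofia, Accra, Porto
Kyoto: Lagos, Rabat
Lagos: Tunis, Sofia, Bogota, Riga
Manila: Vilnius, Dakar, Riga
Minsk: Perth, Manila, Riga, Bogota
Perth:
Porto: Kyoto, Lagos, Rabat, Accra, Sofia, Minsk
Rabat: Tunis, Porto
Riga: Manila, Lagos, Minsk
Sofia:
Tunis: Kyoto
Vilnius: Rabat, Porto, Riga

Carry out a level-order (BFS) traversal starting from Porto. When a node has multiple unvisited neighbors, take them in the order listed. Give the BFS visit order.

Visit Porto; enqueue Kyoto, Lagos, Rabat, Accra, Sofia, Minsk → queue [Kyoto, Lagos, Rabat, Accra, Sofia, Minsk]
Visit Kyoto → queue [Lagos, Rabat, Accra, Sofia, Minsk]
Visit Lagos; enqueue Tunis, Bogota, Riga → queue [Rabat, Accra, Sofia, Minsk, Tunis, Bogota, Riga]
Visit Rabat → queue [Accra, Sofia, Minsk, Tunis, Bogota, Riga]
Visit Accra → queue [Sofia, Minsk, Tunis, Bogota, Riga]
Visit Sofia → queue [Minsk, Tunis, Bogota, Riga]
Visit Minsk; enqueue Perth, Manila → queue [Tunis, Bogota, Riga, Perth, Manila]
Visit Tunis → queue [Bogota, Riga, Perth, Manila]
Visit Bogota → queue [Riga, Perth, Manila]
Visit Riga → queue [Perth, Manila]
Visit Perth → queue [Manila]
Visit Manila; enqueue Vilnius, Dakar → queue [Vilnius, Dakar]
Visit Vilnius → queue [Dakar]
Visit Dakar → queue []

Porto, Kyoto, Lagos, Rabat, Accra, Sofia, Minsk, Tunis, Bogota, Riga, Perth, Manila, Vilnius, Dakar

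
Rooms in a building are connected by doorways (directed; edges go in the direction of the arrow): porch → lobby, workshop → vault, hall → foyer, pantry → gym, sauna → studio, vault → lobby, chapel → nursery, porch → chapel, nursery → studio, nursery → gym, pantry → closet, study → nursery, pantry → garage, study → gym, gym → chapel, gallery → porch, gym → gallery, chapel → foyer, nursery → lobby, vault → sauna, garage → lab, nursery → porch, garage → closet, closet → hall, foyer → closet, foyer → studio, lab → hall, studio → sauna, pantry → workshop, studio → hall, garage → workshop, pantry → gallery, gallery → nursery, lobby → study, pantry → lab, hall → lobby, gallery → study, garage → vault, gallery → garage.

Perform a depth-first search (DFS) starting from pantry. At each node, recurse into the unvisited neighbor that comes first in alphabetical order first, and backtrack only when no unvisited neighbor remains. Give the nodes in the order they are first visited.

Visit pantry
pantry → closet
closet → hall
hall → foyer
foyer → studio
studio → sauna
hall → lobby
lobby → study
study → gym
gym → chapel
chapel → nursery
nursery → porch
gym → gallery
gallery → garage
garage → lab
garage → vault
garage → workshop

pantry → closet → hall → foyer → studio → sauna → lobby → study → gym → chapel → nursery → porch → gallery → garage → lab → vault → workshop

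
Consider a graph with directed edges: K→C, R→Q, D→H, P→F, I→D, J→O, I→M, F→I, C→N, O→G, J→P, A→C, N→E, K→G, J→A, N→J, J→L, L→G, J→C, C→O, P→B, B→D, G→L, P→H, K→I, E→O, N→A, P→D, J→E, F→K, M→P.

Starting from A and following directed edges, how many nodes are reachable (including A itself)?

BFS from A visits: A, C, O, N, G, J, E, L, P, H, F, D, B, K, I, M
Reachable nodes: 16 of 18 total.

16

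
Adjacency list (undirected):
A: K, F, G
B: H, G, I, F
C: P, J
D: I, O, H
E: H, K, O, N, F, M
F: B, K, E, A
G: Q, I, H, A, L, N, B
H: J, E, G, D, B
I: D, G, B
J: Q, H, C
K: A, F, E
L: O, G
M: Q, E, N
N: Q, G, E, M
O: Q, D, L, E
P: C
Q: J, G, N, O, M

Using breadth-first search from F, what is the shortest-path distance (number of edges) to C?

4

Level 0: F
Level 1: A, B, E, K
Level 2: G, H, I, M, N, O
Level 3: D, J, L, Q
Level 4: C
Level 5: P
C first appears at level 4.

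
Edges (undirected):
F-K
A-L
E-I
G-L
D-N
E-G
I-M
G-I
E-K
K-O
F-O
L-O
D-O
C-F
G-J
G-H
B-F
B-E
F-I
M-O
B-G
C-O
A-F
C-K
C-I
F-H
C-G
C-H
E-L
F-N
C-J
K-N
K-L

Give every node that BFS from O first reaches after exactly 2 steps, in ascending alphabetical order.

Level 0: O
Level 1: C, D, F, K, L, M
Level 2: A, B, E, G, H, I, J, N

A, B, E, G, H, I, J, N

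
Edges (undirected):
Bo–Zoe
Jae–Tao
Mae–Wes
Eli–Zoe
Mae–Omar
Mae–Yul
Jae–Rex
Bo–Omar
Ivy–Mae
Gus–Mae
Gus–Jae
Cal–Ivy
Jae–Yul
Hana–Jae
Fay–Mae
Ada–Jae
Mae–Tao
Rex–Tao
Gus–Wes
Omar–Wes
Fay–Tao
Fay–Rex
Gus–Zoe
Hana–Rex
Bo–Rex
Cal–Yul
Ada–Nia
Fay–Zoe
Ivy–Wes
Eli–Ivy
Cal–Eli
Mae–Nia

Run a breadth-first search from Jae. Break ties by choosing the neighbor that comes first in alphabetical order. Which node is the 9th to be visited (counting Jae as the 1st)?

Mae

Visit Jae; enqueue Ada, Gus, Hana, Rex, Tao, Yul → queue [Ada, Gus, Hana, Rex, Tao, Yul]
Visit Ada; enqueue Nia → queue [Gus, Hana, Rex, Tao, Yul, Nia]
Visit Gus; enqueue Mae, Wes, Zoe → queue [Hana, Rex, Tao, Yul, Nia, Mae, Wes, Zoe]
Visit Hana → queue [Rex, Tao, Yul, Nia, Mae, Wes, Zoe]
Visit Rex; enqueue Bo, Fay → queue [Tao, Yul, Nia, Mae, Wes, Zoe, Bo, Fay]
Visit Tao → queue [Yul, Nia, Mae, Wes, Zoe, Bo, Fay]
Visit Yul; enqueue Cal → queue [Nia, Mae, Wes, Zoe, Bo, Fay, Cal]
Visit Nia → queue [Mae, Wes, Zoe, Bo, Fay, Cal]
Visit Mae; enqueue Ivy, Omar → queue [Wes, Zoe, Bo, Fay, Cal, Ivy, Omar]
Visit Wes → queue [Zoe, Bo, Fay, Cal, Ivy, Omar]
Visit Zoe; enqueue Eli → queue [Bo, Fay, Cal, Ivy, Omar, Eli]
Visit Bo → queue [Fay, Cal, Ivy, Omar, Eli]
Visit Fay → queue [Cal, Ivy, Omar, Eli]
Visit Cal → queue [Ivy, Omar, Eli]
Visit Ivy → queue [Omar, Eli]
Visit Omar → queue [Eli]
Visit Eli → queue []

Visit order: Jae, Ada, Gus, Hana, Rex, Tao, Yul, Nia, Mae, Wes, Zoe, Bo, Fay, Cal, Ivy, Omar, Eli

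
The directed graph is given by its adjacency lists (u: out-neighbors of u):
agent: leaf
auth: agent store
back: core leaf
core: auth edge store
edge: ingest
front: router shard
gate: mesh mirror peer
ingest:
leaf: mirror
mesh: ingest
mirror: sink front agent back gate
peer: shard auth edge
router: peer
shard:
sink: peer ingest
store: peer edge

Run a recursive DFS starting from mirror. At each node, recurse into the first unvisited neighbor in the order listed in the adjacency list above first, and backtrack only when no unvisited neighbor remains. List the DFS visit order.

mirror → sink → peer → shard → auth → agent → leaf → store → edge → ingest → front → router → back → core → gate → mesh

Visit mirror
mirror → sink
sink → peer
peer → shard
peer → auth
auth → agent
agent → leaf
auth → store
store → edge
edge → ingest
mirror → front
front → router
mirror → back
back → core
mirror → gate
gate → mesh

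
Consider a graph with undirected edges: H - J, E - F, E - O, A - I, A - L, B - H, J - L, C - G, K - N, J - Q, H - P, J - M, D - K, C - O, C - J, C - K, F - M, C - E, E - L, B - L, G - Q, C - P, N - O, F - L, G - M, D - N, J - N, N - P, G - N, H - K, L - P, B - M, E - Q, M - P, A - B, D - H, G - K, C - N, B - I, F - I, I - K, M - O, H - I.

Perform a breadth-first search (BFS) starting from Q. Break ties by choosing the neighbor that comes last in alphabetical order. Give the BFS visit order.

Visit Q; enqueue J, G, E → queue [J, G, E]
Visit J; enqueue N, M, L, H, C → queue [G, E, N, M, L, H, C]
Visit G; enqueue K → queue [E, N, M, L, H, C, K]
Visit E; enqueue O, F → queue [N, M, L, H, C, K, O, F]
Visit N; enqueue P, D → queue [M, L, H, C, K, O, F, P, D]
Visit M; enqueue B → queue [L, H, C, K, O, F, P, D, B]
Visit L; enqueue A → queue [H, C, K, O, F, P, D, B, A]
Visit H; enqueue I → queue [C, K, O, F, P, D, B, A, I]
Visit C → queue [K, O, F, P, D, B, A, I]
Visit K → queue [O, F, P, D, B, A, I]
Visit O → queue [F, P, D, B, A, I]
Visit F → queue [P, D, B, A, I]
Visit P → queue [D, B, A, I]
Visit D → queue [B, A, I]
Visit B → queue [A, I]
Visit A → queue [I]
Visit I → queue []

Q → J → G → E → N → M → L → H → C → K → O → F → P → D → B → A → I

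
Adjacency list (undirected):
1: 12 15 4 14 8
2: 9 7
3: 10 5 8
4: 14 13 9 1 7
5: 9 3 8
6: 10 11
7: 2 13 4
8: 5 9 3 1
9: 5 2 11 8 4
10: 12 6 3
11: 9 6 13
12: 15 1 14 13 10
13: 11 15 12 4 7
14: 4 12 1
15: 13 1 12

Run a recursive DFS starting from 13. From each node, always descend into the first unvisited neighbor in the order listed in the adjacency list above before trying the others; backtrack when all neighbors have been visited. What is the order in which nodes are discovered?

Visit 13
13 → 11
11 → 9
9 → 5
5 → 3
3 → 10
10 → 12
12 → 15
15 → 1
1 → 4
4 → 14
4 → 7
7 → 2
1 → 8
10 → 6

13 → 11 → 9 → 5 → 3 → 10 → 12 → 15 → 1 → 4 → 14 → 7 → 2 → 8 → 6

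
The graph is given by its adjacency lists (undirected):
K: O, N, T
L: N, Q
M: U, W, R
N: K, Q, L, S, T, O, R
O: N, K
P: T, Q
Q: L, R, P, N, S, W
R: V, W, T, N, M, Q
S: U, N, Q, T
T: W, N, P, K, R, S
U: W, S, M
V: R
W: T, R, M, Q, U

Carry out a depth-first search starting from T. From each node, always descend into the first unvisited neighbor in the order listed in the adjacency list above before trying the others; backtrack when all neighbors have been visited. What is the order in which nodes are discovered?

Visit T
T → W
W → R
R → V
R → N
N → K
K → O
N → Q
Q → L
Q → P
Q → S
S → U
U → M

T, W, R, V, N, K, O, Q, L, P, S, U, M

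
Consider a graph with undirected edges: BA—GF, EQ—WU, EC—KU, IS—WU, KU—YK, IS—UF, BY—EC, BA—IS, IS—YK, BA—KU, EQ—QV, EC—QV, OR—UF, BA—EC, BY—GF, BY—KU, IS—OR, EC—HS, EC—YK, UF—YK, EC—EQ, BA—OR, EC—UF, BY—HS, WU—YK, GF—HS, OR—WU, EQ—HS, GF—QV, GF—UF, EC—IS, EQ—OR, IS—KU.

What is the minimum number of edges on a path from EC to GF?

Level 0: EC
Level 1: BA, BY, EQ, HS, IS, KU, QV, UF, YK
Level 2: GF, OR, WU
GF first appears at level 2.

2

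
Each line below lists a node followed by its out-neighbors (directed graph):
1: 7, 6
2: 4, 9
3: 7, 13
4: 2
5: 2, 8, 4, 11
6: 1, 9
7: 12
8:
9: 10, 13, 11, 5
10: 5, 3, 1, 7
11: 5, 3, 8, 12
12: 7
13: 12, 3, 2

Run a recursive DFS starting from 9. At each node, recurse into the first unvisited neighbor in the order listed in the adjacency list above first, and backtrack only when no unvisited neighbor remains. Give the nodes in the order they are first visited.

9 10 5 2 4 8 11 3 7 12 13 1 6

Visit 9
9 → 10
10 → 5
5 → 2
2 → 4
5 → 8
5 → 11
11 → 3
3 → 7
7 → 12
3 → 13
10 → 1
1 → 6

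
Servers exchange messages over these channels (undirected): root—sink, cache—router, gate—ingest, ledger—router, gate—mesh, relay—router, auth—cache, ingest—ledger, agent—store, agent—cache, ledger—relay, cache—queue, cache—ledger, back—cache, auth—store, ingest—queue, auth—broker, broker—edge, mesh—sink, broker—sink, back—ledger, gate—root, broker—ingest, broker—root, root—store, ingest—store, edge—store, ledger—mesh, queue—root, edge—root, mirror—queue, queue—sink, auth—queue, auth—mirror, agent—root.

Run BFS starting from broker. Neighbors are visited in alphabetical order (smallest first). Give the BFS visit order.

broker, auth, edge, ingest, root, sink, cache, mirror, queue, store, gate, ledger, agent, mesh, back, router, relay

Visit broker; enqueue auth, edge, ingest, root, sink → queue [auth, edge, ingest, root, sink]
Visit auth; enqueue cache, mirror, queue, store → queue [edge, ingest, root, sink, cache, mirror, queue, store]
Visit edge → queue [ingest, root, sink, cache, mirror, queue, store]
Visit ingest; enqueue gate, ledger → queue [root, sink, cache, mirror, queue, store, gate, ledger]
Visit root; enqueue agent → queue [sink, cache, mirror, queue, store, gate, ledger, agent]
Visit sink; enqueue mesh → queue [cache, mirror, queue, store, gate, ledger, agent, mesh]
Visit cache; enqueue back, router → queue [mirror, queue, store, gate, ledger, agent, mesh, back, router]
Visit mirror → queue [queue, store, gate, ledger, agent, mesh, back, router]
Visit queue → queue [store, gate, ledger, agent, mesh, back, router]
Visit store → queue [gate, ledger, agent, mesh, back, router]
Visit gate → queue [ledger, agent, mesh, back, router]
Visit ledger; enqueue relay → queue [agent, mesh, back, router, relay]
Visit agent → queue [mesh, back, router, relay]
Visit mesh → queue [back, router, relay]
Visit back → queue [router, relay]
Visit router → queue [relay]
Visit relay → queue []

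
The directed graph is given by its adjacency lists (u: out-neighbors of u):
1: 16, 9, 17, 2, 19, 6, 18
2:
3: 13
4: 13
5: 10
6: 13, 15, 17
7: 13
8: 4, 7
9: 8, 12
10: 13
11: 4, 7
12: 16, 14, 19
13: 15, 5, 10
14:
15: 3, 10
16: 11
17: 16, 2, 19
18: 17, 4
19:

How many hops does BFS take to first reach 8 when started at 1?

2

Level 0: 1
Level 1: 2, 6, 9, 16, 17, 18, 19
Level 2: 4, 8, 11, 12, 13, 15
Level 3: 3, 5, 7, 10, 14
8 first appears at level 2.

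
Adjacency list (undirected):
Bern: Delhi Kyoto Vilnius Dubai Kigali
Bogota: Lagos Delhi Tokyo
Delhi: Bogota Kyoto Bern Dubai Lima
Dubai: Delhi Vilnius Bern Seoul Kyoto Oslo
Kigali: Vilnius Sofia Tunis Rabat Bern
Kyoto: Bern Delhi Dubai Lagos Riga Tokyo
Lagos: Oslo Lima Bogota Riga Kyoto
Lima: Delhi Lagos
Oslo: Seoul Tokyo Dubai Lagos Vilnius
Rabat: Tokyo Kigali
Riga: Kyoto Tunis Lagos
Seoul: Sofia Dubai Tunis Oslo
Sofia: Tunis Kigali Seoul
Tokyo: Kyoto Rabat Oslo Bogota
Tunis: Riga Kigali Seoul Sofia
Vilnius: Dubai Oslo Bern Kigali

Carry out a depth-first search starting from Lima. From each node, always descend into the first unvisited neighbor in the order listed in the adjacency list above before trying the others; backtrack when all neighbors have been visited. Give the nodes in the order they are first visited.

Lima → Delhi → Bogota → Lagos → Oslo → Seoul → Sofia → Tunis → Riga → Kyoto → Bern → Vilnius → Dubai → Kigali → Rabat → Tokyo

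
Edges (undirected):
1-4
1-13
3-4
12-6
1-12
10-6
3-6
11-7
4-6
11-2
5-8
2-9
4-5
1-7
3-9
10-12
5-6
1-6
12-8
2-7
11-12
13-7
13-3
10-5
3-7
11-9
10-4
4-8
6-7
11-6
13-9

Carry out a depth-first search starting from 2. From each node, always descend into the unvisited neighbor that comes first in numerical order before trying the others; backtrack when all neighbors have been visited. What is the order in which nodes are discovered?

Visit 2
2 → 7
7 → 1
1 → 4
4 → 3
3 → 6
6 → 5
5 → 8
8 → 12
12 → 10
12 → 11
11 → 9
9 → 13

2, 7, 1, 4, 3, 6, 5, 8, 12, 10, 11, 9, 13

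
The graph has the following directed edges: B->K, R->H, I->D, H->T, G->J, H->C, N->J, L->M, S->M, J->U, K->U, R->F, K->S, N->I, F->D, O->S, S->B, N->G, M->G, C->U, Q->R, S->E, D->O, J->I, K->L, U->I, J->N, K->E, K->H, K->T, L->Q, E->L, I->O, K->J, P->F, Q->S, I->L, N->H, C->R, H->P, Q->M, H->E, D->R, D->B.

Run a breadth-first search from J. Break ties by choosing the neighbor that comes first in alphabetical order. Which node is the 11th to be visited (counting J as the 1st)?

Visit J; enqueue I, N, U → queue [I, N, U]
Visit I; enqueue D, L, O → queue [N, U, D, L, O]
Visit N; enqueue G, H → queue [U, D, L, O, G, H]
Visit U → queue [D, L, O, G, H]
Visit D; enqueue B, R → queue [L, O, G, H, B, R]
Visit L; enqueue M, Q → queue [O, G, H, B, R, M, Q]
Visit O; enqueue S → queue [G, H, B, R, M, Q, S]
Visit G → queue [H, B, R, M, Q, S]
Visit H; enqueue C, E, P, T → queue [B, R, M, Q, S, C, E, P, T]
Visit B; enqueue K → queue [R, M, Q, S, C, E, P, T, K]
Visit R; enqueue F → queue [M, Q, S, C, E, P, T, K, F]
Visit M → queue [Q, S, C, E, P, T, K, F]
Visit Q → queue [S, C, E, P, T, K, F]
Visit S → queue [C, E, P, T, K, F]
Visit C → queue [E, P, T, K, F]
Visit E → queue [P, T, K, F]
Visit P → queue [T, K, F]
Visit T → queue [K, F]
Visit K → queue [F]
Visit F → queue []

Visit order: J, I, N, U, D, L, O, G, H, B, R, M, Q, S, C, E, P, T, K, F

R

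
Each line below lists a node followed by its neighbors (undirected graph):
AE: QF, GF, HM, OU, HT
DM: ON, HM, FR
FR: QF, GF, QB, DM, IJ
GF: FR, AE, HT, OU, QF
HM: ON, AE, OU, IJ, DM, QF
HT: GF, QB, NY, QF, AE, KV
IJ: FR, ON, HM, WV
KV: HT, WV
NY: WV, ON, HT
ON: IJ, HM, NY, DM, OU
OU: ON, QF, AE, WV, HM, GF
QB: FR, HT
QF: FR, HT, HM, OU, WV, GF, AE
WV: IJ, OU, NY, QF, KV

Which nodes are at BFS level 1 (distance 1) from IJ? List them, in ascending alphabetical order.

Level 0: IJ
Level 1: FR, HM, ON, WV
Level 2: AE, DM, GF, KV, NY, OU, QB, QF
Level 3: HT

FR, HM, ON, WV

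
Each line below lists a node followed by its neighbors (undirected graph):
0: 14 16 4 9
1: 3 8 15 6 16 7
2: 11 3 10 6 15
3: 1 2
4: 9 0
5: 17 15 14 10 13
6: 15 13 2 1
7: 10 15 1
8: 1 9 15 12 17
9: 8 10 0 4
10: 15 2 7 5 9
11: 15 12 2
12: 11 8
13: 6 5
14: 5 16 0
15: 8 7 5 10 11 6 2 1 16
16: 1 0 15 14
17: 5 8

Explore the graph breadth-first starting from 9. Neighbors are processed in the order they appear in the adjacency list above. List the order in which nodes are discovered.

Visit 9; enqueue 8, 10, 0, 4 → queue [8, 10, 0, 4]
Visit 8; enqueue 1, 15, 12, 17 → queue [10, 0, 4, 1, 15, 12, 17]
Visit 10; enqueue 2, 7, 5 → queue [0, 4, 1, 15, 12, 17, 2, 7, 5]
Visit 0; enqueue 14, 16 → queue [4, 1, 15, 12, 17, 2, 7, 5, 14, 16]
Visit 4 → queue [1, 15, 12, 17, 2, 7, 5, 14, 16]
Visit 1; enqueue 3, 6 → queue [15, 12, 17, 2, 7, 5, 14, 16, 3, 6]
Visit 15; enqueue 11 → queue [12, 17, 2, 7, 5, 14, 16, 3, 6, 11]
Visit 12 → queue [17, 2, 7, 5, 14, 16, 3, 6, 11]
Visit 17 → queue [2, 7, 5, 14, 16, 3, 6, 11]
Visit 2 → queue [7, 5, 14, 16, 3, 6, 11]
Visit 7 → queue [5, 14, 16, 3, 6, 11]
Visit 5; enqueue 13 → queue [14, 16, 3, 6, 11, 13]
Visit 14 → queue [16, 3, 6, 11, 13]
Visit 16 → queue [3, 6, 11, 13]
Visit 3 → queue [6, 11, 13]
Visit 6 → queue [11, 13]
Visit 11 → queue [13]
Visit 13 → queue []

9 → 8 → 10 → 0 → 4 → 1 → 15 → 12 → 17 → 2 → 7 → 5 → 14 → 16 → 3 → 6 → 11 → 13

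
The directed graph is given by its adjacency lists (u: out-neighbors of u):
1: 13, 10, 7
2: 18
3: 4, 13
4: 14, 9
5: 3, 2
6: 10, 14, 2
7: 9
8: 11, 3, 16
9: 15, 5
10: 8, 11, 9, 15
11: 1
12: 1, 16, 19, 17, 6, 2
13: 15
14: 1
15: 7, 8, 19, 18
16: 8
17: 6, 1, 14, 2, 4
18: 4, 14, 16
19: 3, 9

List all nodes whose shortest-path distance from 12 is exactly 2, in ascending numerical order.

Level 0: 12
Level 1: 1, 2, 6, 16, 17, 19
Level 2: 3, 4, 7, 8, 9, 10, 13, 14, 18
Level 3: 5, 11, 15

3, 4, 7, 8, 9, 10, 13, 14, 18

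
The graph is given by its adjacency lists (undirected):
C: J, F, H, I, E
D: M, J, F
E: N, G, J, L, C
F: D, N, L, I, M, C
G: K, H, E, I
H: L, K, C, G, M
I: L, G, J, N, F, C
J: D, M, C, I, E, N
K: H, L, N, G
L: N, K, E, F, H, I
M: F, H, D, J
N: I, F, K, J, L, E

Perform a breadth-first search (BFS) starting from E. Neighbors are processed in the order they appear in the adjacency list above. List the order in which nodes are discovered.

Visit E; enqueue N, G, J, L, C → queue [N, G, J, L, C]
Visit N; enqueue I, F, K → queue [G, J, L, C, I, F, K]
Visit G; enqueue H → queue [J, L, C, I, F, K, H]
Visit J; enqueue D, M → queue [L, C, I, F, K, H, D, M]
Visit L → queue [C, I, F, K, H, D, M]
Visit C → queue [I, F, K, H, D, M]
Visit I → queue [F, K, H, D, M]
Visit F → queue [K, H, D, M]
Visit K → queue [H, D, M]
Visit H → queue [D, M]
Visit D → queue [M]
Visit M → queue []

E → N → G → J → L → C → I → F → K → H → D → M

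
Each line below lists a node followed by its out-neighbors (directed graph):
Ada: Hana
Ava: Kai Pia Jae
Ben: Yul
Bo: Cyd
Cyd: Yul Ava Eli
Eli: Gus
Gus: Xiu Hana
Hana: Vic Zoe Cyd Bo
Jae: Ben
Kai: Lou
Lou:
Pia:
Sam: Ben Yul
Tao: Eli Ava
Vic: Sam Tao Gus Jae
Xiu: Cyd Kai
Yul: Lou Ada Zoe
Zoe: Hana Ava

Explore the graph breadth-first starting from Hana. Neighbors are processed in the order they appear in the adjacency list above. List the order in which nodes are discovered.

Hana, Vic, Zoe, Cyd, Bo, Sam, Tao, Gus, Jae, Ava, Yul, Eli, Ben, Xiu, Kai, Pia, Lou, Ada

Visit Hana; enqueue Vic, Zoe, Cyd, Bo → queue [Vic, Zoe, Cyd, Bo]
Visit Vic; enqueue Sam, Tao, Gus, Jae → queue [Zoe, Cyd, Bo, Sam, Tao, Gus, Jae]
Visit Zoe; enqueue Ava → queue [Cyd, Bo, Sam, Tao, Gus, Jae, Ava]
Visit Cyd; enqueue Yul, Eli → queue [Bo, Sam, Tao, Gus, Jae, Ava, Yul, Eli]
Visit Bo → queue [Sam, Tao, Gus, Jae, Ava, Yul, Eli]
Visit Sam; enqueue Ben → queue [Tao, Gus, Jae, Ava, Yul, Eli, Ben]
Visit Tao → queue [Gus, Jae, Ava, Yul, Eli, Ben]
Visit Gus; enqueue Xiu → queue [Jae, Ava, Yul, Eli, Ben, Xiu]
Visit Jae → queue [Ava, Yul, Eli, Ben, Xiu]
Visit Ava; enqueue Kai, Pia → queue [Yul, Eli, Ben, Xiu, Kai, Pia]
Visit Yul; enqueue Lou, Ada → queue [Eli, Ben, Xiu, Kai, Pia, Lou, Ada]
Visit Eli → queue [Ben, Xiu, Kai, Pia, Lou, Ada]
Visit Ben → queue [Xiu, Kai, Pia, Lou, Ada]
Visit Xiu → queue [Kai, Pia, Lou, Ada]
Visit Kai → queue [Pia, Lou, Ada]
Visit Pia → queue [Lou, Ada]
Visit Lou → queue [Ada]
Visit Ada → queue []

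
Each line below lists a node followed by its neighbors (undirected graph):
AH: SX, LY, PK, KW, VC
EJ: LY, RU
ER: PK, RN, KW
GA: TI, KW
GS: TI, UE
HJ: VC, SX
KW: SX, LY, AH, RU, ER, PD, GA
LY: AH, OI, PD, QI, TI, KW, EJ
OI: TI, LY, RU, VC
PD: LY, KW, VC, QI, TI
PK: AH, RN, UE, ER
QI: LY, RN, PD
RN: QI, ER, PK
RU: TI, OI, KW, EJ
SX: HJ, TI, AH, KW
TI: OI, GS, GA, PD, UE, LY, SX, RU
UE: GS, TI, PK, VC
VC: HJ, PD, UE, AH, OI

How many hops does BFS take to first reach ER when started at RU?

2

Level 0: RU
Level 1: EJ, KW, OI, TI
Level 2: AH, ER, GA, GS, LY, PD, SX, UE, VC
Level 3: HJ, PK, QI, RN
ER first appears at level 2.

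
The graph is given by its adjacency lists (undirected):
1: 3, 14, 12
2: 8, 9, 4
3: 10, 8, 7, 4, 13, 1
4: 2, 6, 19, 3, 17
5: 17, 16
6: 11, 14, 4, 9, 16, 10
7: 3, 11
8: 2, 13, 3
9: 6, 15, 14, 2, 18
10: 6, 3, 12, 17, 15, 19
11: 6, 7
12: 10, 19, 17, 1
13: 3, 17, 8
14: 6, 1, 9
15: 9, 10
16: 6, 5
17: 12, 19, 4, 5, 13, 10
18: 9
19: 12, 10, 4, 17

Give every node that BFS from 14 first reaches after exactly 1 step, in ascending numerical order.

1, 6, 9

Level 0: 14
Level 1: 1, 6, 9
Level 2: 2, 3, 4, 10, 11, 12, 15, 16, 18
Level 3: 5, 7, 8, 13, 17, 19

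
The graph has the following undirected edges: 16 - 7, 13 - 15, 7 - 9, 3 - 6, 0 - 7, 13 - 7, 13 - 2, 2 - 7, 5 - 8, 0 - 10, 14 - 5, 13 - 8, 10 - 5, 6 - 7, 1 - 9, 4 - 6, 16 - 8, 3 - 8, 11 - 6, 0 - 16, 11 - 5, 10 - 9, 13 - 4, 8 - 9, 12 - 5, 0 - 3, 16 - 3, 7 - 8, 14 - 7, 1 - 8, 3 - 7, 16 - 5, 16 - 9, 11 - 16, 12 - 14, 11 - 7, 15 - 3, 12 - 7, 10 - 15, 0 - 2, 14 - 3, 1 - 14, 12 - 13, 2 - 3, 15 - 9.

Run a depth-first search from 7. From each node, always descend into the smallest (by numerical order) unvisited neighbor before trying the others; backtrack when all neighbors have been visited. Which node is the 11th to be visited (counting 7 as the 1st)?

10

Visit 7
7 → 0
0 → 2
2 → 3
3 → 6
6 → 4
4 → 13
13 → 8
8 → 1
1 → 9
9 → 10
10 → 5
5 → 11
11 → 16
5 → 12
12 → 14
10 → 15

Visit order: 7, 0, 2, 3, 6, 4, 13, 8, 1, 9, 10, 5, 11, 16, 12, 14, 15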